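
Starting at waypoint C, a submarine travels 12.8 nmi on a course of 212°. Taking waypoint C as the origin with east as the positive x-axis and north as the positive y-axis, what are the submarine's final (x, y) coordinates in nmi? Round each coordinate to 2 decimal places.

Leg 1 (212°, 12.8 nmi): east 12.8 sin 212° = -6.78, north 12.8 cos 212° = -10.86
Summing: -6.78 nmi east, -10.86 nmi north → (-6.78, -10.86).

(-6.78, -10.86)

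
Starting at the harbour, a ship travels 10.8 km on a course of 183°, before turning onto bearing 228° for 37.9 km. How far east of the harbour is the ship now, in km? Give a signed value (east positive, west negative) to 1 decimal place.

-28.7 km

Leg 1 (183°, 10.8 km): east 10.8 sin 183° = -0.57, north 10.8 cos 183° = -10.79
Leg 2 (228°, 37.9 km): east 37.9 sin 228° = -28.17, north 37.9 cos 228° = -25.36
Net east component: -28.73 km.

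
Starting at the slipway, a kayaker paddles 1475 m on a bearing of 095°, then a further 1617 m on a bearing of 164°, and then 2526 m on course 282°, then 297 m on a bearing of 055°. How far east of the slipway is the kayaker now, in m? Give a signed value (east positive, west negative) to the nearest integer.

-312 m

Leg 1 (095°, 1475 m): east 1475 sin 95° = 1469.39, north 1475 cos 95° = -128.55
Leg 2 (164°, 1617 m): east 1617 sin 164° = 445.71, north 1617 cos 164° = -1554.36
Leg 3 (282°, 2526 m): east 2526 sin 282° = -2470.80, north 2526 cos 282° = 525.18
Leg 4 (055°, 297 m): east 297 sin 55° = 243.29, north 297 cos 55° = 170.35
Net east component: -312.42 m.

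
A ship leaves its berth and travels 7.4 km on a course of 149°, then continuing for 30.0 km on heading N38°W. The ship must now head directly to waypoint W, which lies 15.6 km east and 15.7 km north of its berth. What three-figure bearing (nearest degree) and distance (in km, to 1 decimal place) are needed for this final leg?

093°, 30.3 km

Leg 1 (149°, 7.4 km): east 7.4 sin 149° = 3.81, north 7.4 cos 149° = -6.34
Leg 2 (N38°W, 30.0 km): east 30.0 sin 322° = -18.47, north 30.0 cos 322° = 23.64
Current position: (-14.66, 17.30). Target: (15.6, 15.7). Remaining: Δeast = 30.26, Δnorth = -1.60.
Bearing = atan2(30.26, -1.60) mod 360° = 93.02°; distance = √((30.26)² + (-1.60)²) = 30.301 km.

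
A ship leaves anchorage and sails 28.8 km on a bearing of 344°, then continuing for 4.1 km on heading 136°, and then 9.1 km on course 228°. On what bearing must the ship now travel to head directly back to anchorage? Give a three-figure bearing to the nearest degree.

Leg 1 (344°, 28.8 km): east 28.8 sin 344° = -7.94, north 28.8 cos 344° = 27.68
Leg 2 (136°, 4.1 km): east 4.1 sin 136° = 2.85, north 4.1 cos 136° = -2.95
Leg 3 (228°, 9.1 km): east 9.1 sin 228° = -6.76, north 9.1 cos 228° = -6.09
Net displacement: -11.85 east, 18.65 north. Direction back to start is (11.85, -18.65): bearing = atan2(11.85, -18.65) mod 360° = 147.56° ≈ 148°.

148°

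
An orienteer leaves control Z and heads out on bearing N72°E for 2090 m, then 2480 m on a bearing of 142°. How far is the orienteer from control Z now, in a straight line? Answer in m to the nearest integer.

Leg 1 (N72°E, 2090 m): east 2090 sin 72° = 1987.71, north 2090 cos 72° = 645.85
Leg 2 (142°, 2480 m): east 2480 sin 142° = 1526.84, north 2480 cos 142° = -1954.27
Net: 3514.55 east, -1308.42 north. Distance = √((3514.55)² + (-1308.42)²) = 3750.202 m.

3750 m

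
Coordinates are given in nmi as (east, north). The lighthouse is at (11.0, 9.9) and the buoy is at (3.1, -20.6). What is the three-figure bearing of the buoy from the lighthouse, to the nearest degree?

Δeast = 3.1 − 11.0 = -7.90; Δnorth = -20.6 − 9.9 = -30.50.
Bearing = atan2(Δeast, Δnorth) mod 360° = 194.52° ≈ 195°.

195°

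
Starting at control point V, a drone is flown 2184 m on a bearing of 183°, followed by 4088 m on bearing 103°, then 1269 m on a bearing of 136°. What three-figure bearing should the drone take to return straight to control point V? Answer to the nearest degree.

310°

Leg 1 (183°, 2184 m): east 2184 sin 183° = -114.30, north 2184 cos 183° = -2181.01
Leg 2 (103°, 4088 m): east 4088 sin 103° = 3983.22, north 4088 cos 103° = -919.60
Leg 3 (136°, 1269 m): east 1269 sin 136° = 881.52, north 1269 cos 136° = -912.84
Net displacement: 4750.44 east, -4013.45 north. Direction back to start is (-4750.44, 4013.45): bearing = atan2(-4750.44, 4013.45) mod 360° = 310.19° ≈ 310°.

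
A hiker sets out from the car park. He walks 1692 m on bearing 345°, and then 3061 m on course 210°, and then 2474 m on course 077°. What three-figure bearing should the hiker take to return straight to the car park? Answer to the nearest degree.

Leg 1 (345°, 1692 m): east 1692 sin 345° = -437.92, north 1692 cos 345° = 1634.35
Leg 2 (210°, 3061 m): east 3061 sin 210° = -1530.50, north 3061 cos 210° = -2650.90
Leg 3 (077°, 2474 m): east 2474 sin 77° = 2410.59, north 2474 cos 77° = 556.53
Net displacement: 442.17 east, -460.03 north. Direction back to start is (-442.17, 460.03): bearing = atan2(-442.17, 460.03) mod 360° = 316.13° ≈ 316°.

316°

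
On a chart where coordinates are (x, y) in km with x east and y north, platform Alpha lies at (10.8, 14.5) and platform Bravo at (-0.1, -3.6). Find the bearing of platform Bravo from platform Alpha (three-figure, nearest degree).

211°

Δeast = -0.1 − 10.8 = -10.90; Δnorth = -3.6 − 14.5 = -18.10.
Bearing = atan2(Δeast, Δnorth) mod 360° = 211.06° ≈ 211°.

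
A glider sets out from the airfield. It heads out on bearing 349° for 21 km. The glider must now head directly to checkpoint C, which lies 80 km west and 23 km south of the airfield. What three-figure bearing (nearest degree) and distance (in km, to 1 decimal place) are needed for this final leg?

Leg 1 (349°, 21 km): east 21 sin 349° = -4.01, north 21 cos 349° = 20.61
Current position: (-4.01, 20.61). Target: (-80, -23). Remaining: Δeast = -75.99, Δnorth = -43.61.
Bearing = atan2(-75.99, -43.61) mod 360° = 240.15°; distance = √((-75.99)² + (-43.61)²) = 87.619 km.

240°, 87.6 km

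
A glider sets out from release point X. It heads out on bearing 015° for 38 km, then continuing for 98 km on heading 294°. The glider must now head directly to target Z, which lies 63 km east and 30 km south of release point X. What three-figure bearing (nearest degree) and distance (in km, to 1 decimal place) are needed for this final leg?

Leg 1 (015°, 38 km): east 38 sin 15° = 9.84, north 38 cos 15° = 36.71
Leg 2 (294°, 98 km): east 98 sin 294° = -89.53, north 98 cos 294° = 39.86
Current position: (-79.69, 76.57). Target: (63, -30). Remaining: Δeast = 142.69, Δnorth = -106.57.
Bearing = atan2(142.69, -106.57) mod 360° = 126.75°; distance = √((142.69)² + (-106.57)²) = 178.093 km.

127°, 178.1 km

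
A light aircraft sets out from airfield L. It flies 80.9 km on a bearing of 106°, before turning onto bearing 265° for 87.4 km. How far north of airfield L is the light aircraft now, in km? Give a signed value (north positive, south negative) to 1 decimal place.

-29.9 km

Leg 1 (106°, 80.9 km): east 80.9 sin 106° = 77.77, north 80.9 cos 106° = -22.30
Leg 2 (265°, 87.4 km): east 87.4 sin 265° = -87.07, north 87.4 cos 265° = -7.62
Net north component: -29.92 km.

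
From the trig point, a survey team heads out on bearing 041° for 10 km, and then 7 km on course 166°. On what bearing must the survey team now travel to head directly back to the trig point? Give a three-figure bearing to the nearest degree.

265°

Leg 1 (041°, 10 km): east 10 sin 41° = 6.56, north 10 cos 41° = 7.55
Leg 2 (166°, 7 km): east 7 sin 166° = 1.69, north 7 cos 166° = -6.79
Net displacement: 8.25 east, 0.76 north. Direction back to start is (-8.25, -0.76): bearing = atan2(-8.25, -0.76) mod 360° = 264.77° ≈ 265°.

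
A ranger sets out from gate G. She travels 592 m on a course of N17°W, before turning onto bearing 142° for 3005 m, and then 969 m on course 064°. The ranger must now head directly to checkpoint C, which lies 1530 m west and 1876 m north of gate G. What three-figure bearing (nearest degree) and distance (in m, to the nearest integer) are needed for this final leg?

309°, 5216 m

Leg 1 (N17°W, 592 m): east 592 sin 343° = -173.08, north 592 cos 343° = 566.13
Leg 2 (142°, 3005 m): east 3005 sin 142° = 1850.06, north 3005 cos 142° = -2367.97
Leg 3 (064°, 969 m): east 969 sin 64° = 870.93, north 969 cos 64° = 424.78
Current position: (2547.91, -1377.06). Target: (-1530, 1876). Remaining: Δeast = -4077.91, Δnorth = 3253.06.
Bearing = atan2(-4077.91, 3253.06) mod 360° = 308.58°; distance = √((-4077.91)² + (3253.06)²) = 5216.487 m.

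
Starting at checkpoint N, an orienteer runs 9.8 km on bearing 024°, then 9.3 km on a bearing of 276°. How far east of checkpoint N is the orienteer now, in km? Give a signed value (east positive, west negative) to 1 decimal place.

Leg 1 (024°, 9.8 km): east 9.8 sin 24° = 3.99, north 9.8 cos 24° = 8.95
Leg 2 (276°, 9.3 km): east 9.3 sin 276° = -9.25, north 9.3 cos 276° = 0.97
Net east component: -5.26 km.

-5.3 km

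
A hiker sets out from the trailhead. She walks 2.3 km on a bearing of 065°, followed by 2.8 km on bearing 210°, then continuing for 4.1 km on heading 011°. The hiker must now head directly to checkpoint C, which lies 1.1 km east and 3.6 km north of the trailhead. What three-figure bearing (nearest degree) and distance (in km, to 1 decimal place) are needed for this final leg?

340°, 1.1 km

Leg 1 (065°, 2.3 km): east 2.3 sin 65° = 2.08, north 2.3 cos 65° = 0.97
Leg 2 (210°, 2.8 km): east 2.8 sin 210° = -1.40, north 2.8 cos 210° = -2.42
Leg 3 (011°, 4.1 km): east 4.1 sin 11° = 0.78, north 4.1 cos 11° = 4.02
Current position: (1.47, 2.57). Target: (1.1, 3.6). Remaining: Δeast = -0.37, Δnorth = 1.03.
Bearing = atan2(-0.37, 1.03) mod 360° = 340.37°; distance = √((-0.37)² + (1.03)²) = 1.092 km.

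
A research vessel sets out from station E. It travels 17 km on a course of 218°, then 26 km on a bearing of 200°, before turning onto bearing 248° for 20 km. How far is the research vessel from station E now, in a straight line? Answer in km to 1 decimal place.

59.1 km

Leg 1 (218°, 17 km): east 17 sin 218° = -10.47, north 17 cos 218° = -13.40
Leg 2 (200°, 26 km): east 26 sin 200° = -8.89, north 26 cos 200° = -24.43
Leg 3 (248°, 20 km): east 20 sin 248° = -18.54, north 20 cos 248° = -7.49
Net: -37.90 east, -45.32 north. Distance = √((-37.90)² + (-45.32)²) = 59.081 km.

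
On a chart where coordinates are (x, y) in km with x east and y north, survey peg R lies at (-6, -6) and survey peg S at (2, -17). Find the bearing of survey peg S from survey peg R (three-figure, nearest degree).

144°

Δeast = 2 − -6 = 8.00; Δnorth = -17 − -6 = -11.00.
Bearing = atan2(Δeast, Δnorth) mod 360° = 143.97° ≈ 144°.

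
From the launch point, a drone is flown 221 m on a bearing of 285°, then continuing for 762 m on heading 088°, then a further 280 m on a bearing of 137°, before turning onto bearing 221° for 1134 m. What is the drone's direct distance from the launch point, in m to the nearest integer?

Leg 1 (285°, 221 m): east 221 sin 285° = -213.47, north 221 cos 285° = 57.20
Leg 2 (088°, 762 m): east 762 sin 88° = 761.54, north 762 cos 88° = 26.59
Leg 3 (137°, 280 m): east 280 sin 137° = 190.96, north 280 cos 137° = -204.78
Leg 4 (221°, 1134 m): east 1134 sin 221° = -743.97, north 1134 cos 221° = -855.84
Net: -4.95 east, -976.83 north. Distance = √((-4.95)² + (-976.83)²) = 976.840 m.

977 m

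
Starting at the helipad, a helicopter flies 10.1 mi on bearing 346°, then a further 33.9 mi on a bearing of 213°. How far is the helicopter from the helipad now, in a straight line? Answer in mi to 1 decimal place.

Leg 1 (346°, 10.1 mi): east 10.1 sin 346° = -2.44, north 10.1 cos 346° = 9.80
Leg 2 (213°, 33.9 mi): east 33.9 sin 213° = -18.46, north 33.9 cos 213° = -28.43
Net: -20.91 east, -18.63 north. Distance = √((-20.91)² + (-18.63)²) = 28.004 mi.

28.0 mi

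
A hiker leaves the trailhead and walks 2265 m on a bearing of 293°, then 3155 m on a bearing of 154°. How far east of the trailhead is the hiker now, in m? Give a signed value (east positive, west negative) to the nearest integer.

-702 m

Leg 1 (293°, 2265 m): east 2265 sin 293° = -2084.94, north 2265 cos 293° = 885.01
Leg 2 (154°, 3155 m): east 3155 sin 154° = 1383.06, north 3155 cos 154° = -2835.70
Net east component: -701.88 m.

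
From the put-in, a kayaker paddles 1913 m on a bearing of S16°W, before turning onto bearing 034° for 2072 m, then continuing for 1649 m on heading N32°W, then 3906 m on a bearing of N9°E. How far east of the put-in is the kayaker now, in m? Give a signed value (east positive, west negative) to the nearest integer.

Leg 1 (S16°W, 1913 m): east 1913 sin 196° = -527.29, north 1913 cos 196° = -1838.89
Leg 2 (034°, 2072 m): east 2072 sin 34° = 1158.65, north 2072 cos 34° = 1717.77
Leg 3 (N32°W, 1649 m): east 1649 sin 328° = -873.84, north 1649 cos 328° = 1398.43
Leg 4 (N9°E, 3906 m): east 3906 sin 9° = 611.03, north 3906 cos 9° = 3857.91
Net east component: 368.55 m.

369 m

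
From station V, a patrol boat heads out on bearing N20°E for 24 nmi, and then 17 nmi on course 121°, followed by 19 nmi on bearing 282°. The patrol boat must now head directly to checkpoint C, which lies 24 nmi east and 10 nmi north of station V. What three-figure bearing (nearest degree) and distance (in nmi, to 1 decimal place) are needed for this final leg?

111°, 21.3 nmi

Leg 1 (N20°E, 24 nmi): east 24 sin 20° = 8.21, north 24 cos 20° = 22.55
Leg 2 (121°, 17 nmi): east 17 sin 121° = 14.57, north 17 cos 121° = -8.76
Leg 3 (282°, 19 nmi): east 19 sin 282° = -18.58, north 19 cos 282° = 3.95
Current position: (4.20, 17.75). Target: (24, 10). Remaining: Δeast = 19.80, Δnorth = -7.75.
Bearing = atan2(19.80, -7.75) mod 360° = 111.36°; distance = √((19.80)² + (-7.75)²) = 21.266 nmi.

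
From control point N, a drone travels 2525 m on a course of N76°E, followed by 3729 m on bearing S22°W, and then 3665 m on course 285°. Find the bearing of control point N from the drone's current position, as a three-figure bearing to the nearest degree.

053°

Leg 1 (N76°E, 2525 m): east 2525 sin 76° = 2450.00, north 2525 cos 76° = 610.85
Leg 2 (S22°W, 3729 m): east 3729 sin 202° = -1396.91, north 3729 cos 202° = -3457.47
Leg 3 (285°, 3665 m): east 3665 sin 285° = -3540.12, north 3665 cos 285° = 948.57
Net displacement: -2487.03 east, -1898.04 north. Direction back to start is (2487.03, 1898.04): bearing = atan2(2487.03, 1898.04) mod 360° = 52.65° ≈ 053°.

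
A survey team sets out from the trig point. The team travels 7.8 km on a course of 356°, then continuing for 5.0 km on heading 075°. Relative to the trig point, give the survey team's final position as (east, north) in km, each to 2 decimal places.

(4.29, 9.08)

Leg 1 (356°, 7.8 km): east 7.8 sin 356° = -0.54, north 7.8 cos 356° = 7.78
Leg 2 (075°, 5.0 km): east 5.0 sin 75° = 4.83, north 5.0 cos 75° = 1.29
Summing: 4.29 km east, 9.08 km north → (4.29, 9.08).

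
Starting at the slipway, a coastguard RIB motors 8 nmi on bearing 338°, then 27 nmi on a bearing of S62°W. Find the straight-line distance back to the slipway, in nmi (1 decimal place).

Leg 1 (338°, 8 nmi): east 8 sin 338° = -3.00, north 8 cos 338° = 7.42
Leg 2 (S62°W, 27 nmi): east 27 sin 242° = -23.84, north 27 cos 242° = -12.68
Net: -26.84 east, -5.26 north. Distance = √((-26.84)² + (-5.26)²) = 27.347 nmi.

27.3 nmi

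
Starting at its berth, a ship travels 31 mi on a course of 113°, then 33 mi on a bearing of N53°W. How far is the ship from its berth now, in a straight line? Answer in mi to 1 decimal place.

8.0 mi

Leg 1 (113°, 31 mi): east 31 sin 113° = 28.54, north 31 cos 113° = -12.11
Leg 2 (N53°W, 33 mi): east 33 sin 307° = -26.35, north 33 cos 307° = 19.86
Net: 2.18 east, 7.75 north. Distance = √((2.18)² + (7.75)²) = 8.048 mi.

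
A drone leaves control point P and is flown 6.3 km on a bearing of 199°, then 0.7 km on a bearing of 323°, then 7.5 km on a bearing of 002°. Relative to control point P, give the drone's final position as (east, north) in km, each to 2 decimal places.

(-2.21, 2.10)

Leg 1 (199°, 6.3 km): east 6.3 sin 199° = -2.05, north 6.3 cos 199° = -5.96
Leg 2 (323°, 0.7 km): east 0.7 sin 323° = -0.42, north 0.7 cos 323° = 0.56
Leg 3 (002°, 7.5 km): east 7.5 sin 2° = 0.26, north 7.5 cos 2° = 7.50
Summing: -2.21 km east, 2.10 km north → (-2.21, 2.10).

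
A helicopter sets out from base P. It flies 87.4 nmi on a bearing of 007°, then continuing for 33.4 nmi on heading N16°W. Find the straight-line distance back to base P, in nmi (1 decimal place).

Leg 1 (007°, 87.4 nmi): east 87.4 sin 7° = 10.65, north 87.4 cos 7° = 86.75
Leg 2 (N16°W, 33.4 nmi): east 33.4 sin 344° = -9.21, north 33.4 cos 344° = 32.11
Net: 1.45 east, 118.85 north. Distance = √((1.45)² + (118.85)²) = 118.863 nmi.

118.9 nmi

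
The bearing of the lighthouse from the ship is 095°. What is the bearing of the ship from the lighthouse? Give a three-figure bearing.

275°

Back-bearing = 095° + 180° = 275°.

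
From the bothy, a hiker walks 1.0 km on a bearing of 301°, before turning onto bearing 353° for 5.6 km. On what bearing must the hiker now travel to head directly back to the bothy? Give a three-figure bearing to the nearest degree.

166°

Leg 1 (301°, 1.0 km): east 1.0 sin 301° = -0.86, north 1.0 cos 301° = 0.52
Leg 2 (353°, 5.6 km): east 5.6 sin 353° = -0.68, north 5.6 cos 353° = 5.56
Net displacement: -1.54 east, 6.07 north. Direction back to start is (1.54, -6.07): bearing = atan2(1.54, -6.07) mod 360° = 165.77° ≈ 166°.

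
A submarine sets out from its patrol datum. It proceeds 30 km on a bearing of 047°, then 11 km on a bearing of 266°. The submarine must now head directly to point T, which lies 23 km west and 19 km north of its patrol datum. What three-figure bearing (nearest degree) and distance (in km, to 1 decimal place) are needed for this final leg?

269°, 34.0 km

Leg 1 (047°, 30 km): east 30 sin 47° = 21.94, north 30 cos 47° = 20.46
Leg 2 (266°, 11 km): east 11 sin 266° = -10.97, north 11 cos 266° = -0.77
Current position: (10.97, 19.69). Target: (-23, 19). Remaining: Δeast = -33.97, Δnorth = -0.69.
Bearing = atan2(-33.97, -0.69) mod 360° = 268.83°; distance = √((-33.97)² + (-0.69)²) = 33.974 km.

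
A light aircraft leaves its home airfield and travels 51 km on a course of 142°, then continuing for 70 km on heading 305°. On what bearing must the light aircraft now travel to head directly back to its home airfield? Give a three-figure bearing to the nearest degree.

Leg 1 (142°, 51 km): east 51 sin 142° = 31.40, north 51 cos 142° = -40.19
Leg 2 (305°, 70 km): east 70 sin 305° = -57.34, north 70 cos 305° = 40.15
Net displacement: -25.94 east, -0.04 north. Direction back to start is (25.94, 0.04): bearing = atan2(25.94, 0.04) mod 360° = 89.92° ≈ 090°.

090°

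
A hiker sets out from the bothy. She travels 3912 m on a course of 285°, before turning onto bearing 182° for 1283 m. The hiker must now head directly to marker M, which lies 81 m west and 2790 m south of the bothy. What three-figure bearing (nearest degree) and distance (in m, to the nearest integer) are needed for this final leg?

Leg 1 (285°, 3912 m): east 3912 sin 285° = -3778.70, north 3912 cos 285° = 1012.50
Leg 2 (182°, 1283 m): east 1283 sin 182° = -44.78, north 1283 cos 182° = -1282.22
Current position: (-3823.48, -269.72). Target: (-81, -2790). Remaining: Δeast = 3742.48, Δnorth = -2520.28.
Bearing = atan2(3742.48, -2520.28) mod 360° = 123.96°; distance = √((3742.48)² + (-2520.28)²) = 4511.980 m.

124°, 4512 m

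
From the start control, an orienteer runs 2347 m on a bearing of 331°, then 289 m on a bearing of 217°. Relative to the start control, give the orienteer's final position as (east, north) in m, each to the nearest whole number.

(-1312, 1822)

Leg 1 (331°, 2347 m): east 2347 sin 331° = -1137.85, north 2347 cos 331° = 2052.73
Leg 2 (217°, 289 m): east 289 sin 217° = -173.92, north 289 cos 217° = -230.81
Summing: -1311.77 m east, 1821.93 m north → (-1312, 1822).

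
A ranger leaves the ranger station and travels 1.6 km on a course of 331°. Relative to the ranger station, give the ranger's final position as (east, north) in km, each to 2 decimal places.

Leg 1 (331°, 1.6 km): east 1.6 sin 331° = -0.78, north 1.6 cos 331° = 1.40
Summing: -0.78 km east, 1.40 km north → (-0.78, 1.40).

(-0.78, 1.40)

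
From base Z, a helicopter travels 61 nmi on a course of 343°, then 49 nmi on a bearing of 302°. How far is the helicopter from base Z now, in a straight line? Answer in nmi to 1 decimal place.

Leg 1 (343°, 61 nmi): east 61 sin 343° = -17.83, north 61 cos 343° = 58.33
Leg 2 (302°, 49 nmi): east 49 sin 302° = -41.55, north 49 cos 302° = 25.97
Net: -59.39 east, 84.30 north. Distance = √((-59.39)² + (84.30)²) = 103.120 nmi.

103.1 nmi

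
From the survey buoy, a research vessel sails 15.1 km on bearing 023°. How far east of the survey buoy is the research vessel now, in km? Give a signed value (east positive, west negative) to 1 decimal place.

Leg 1 (023°, 15.1 km): east 15.1 sin 23° = 5.90, north 15.1 cos 23° = 13.90
Net east component: 5.90 km.

5.9 km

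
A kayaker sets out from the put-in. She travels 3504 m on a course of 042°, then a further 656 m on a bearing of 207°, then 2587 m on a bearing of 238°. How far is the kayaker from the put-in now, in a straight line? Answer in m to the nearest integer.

665 m

Leg 1 (042°, 3504 m): east 3504 sin 42° = 2344.63, north 3504 cos 42° = 2603.98
Leg 2 (207°, 656 m): east 656 sin 207° = -297.82, north 656 cos 207° = -584.50
Leg 3 (238°, 2587 m): east 2587 sin 238° = -2193.90, north 2587 cos 238° = -1370.90
Net: -147.08 east, 648.58 north. Distance = √((-147.08)² + (648.58)²) = 665.047 m.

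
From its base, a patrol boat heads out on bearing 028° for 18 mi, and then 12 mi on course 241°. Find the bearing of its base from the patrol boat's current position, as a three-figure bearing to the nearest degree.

Leg 1 (028°, 18 mi): east 18 sin 28° = 8.45, north 18 cos 28° = 15.89
Leg 2 (241°, 12 mi): east 12 sin 241° = -10.50, north 12 cos 241° = -5.82
Net displacement: -2.04 east, 10.08 north. Direction back to start is (2.04, -10.08): bearing = atan2(2.04, -10.08) mod 360° = 168.53° ≈ 169°.

169°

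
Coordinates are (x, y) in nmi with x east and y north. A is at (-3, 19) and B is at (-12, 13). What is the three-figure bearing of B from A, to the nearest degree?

236°

Δeast = -12 − -3 = -9.00; Δnorth = 13 − 19 = -6.00.
Bearing = atan2(Δeast, Δnorth) mod 360° = 236.31° ≈ 236°.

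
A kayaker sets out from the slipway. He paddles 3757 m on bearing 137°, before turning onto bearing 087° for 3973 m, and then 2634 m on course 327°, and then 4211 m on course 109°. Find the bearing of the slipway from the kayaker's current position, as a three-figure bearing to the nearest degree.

281°

Leg 1 (137°, 3757 m): east 3757 sin 137° = 2562.27, north 3757 cos 137° = -2747.70
Leg 2 (087°, 3973 m): east 3973 sin 87° = 3967.56, north 3973 cos 87° = 207.93
Leg 3 (327°, 2634 m): east 2634 sin 327° = -1434.58, north 2634 cos 327° = 2209.06
Leg 4 (109°, 4211 m): east 4211 sin 109° = 3981.58, north 4211 cos 109° = -1370.97
Net displacement: 9076.82 east, -1701.67 north. Direction back to start is (-9076.82, 1701.67): bearing = atan2(-9076.82, 1701.67) mod 360° = 280.62° ≈ 281°.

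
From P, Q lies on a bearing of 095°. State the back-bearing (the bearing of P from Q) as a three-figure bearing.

275°

Back-bearing = 095° + 180° = 275°.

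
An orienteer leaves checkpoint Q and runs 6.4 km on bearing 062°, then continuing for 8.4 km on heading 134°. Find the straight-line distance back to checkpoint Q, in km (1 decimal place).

Leg 1 (062°, 6.4 km): east 6.4 sin 62° = 5.65, north 6.4 cos 62° = 3.00
Leg 2 (134°, 8.4 km): east 8.4 sin 134° = 6.04, north 8.4 cos 134° = -5.84
Net: 11.69 east, -2.83 north. Distance = √((11.69)² + (-2.83)²) = 12.031 km.

12.0 km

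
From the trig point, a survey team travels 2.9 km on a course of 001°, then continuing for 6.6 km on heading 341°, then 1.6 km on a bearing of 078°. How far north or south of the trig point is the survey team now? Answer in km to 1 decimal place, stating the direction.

Leg 1 (001°, 2.9 km): east 2.9 sin 1° = 0.05, north 2.9 cos 1° = 2.90
Leg 2 (341°, 6.6 km): east 6.6 sin 341° = -2.15, north 6.6 cos 341° = 6.24
Leg 3 (078°, 1.6 km): east 1.6 sin 78° = 1.57, north 1.6 cos 78° = 0.33
Net north component: 9.47 km.

9.5 km north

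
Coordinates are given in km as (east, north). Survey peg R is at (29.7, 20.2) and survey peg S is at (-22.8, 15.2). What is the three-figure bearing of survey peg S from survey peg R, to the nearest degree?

265°

Δeast = -22.8 − 29.7 = -52.50; Δnorth = 15.2 − 20.2 = -5.00.
Bearing = atan2(Δeast, Δnorth) mod 360° = 264.56° ≈ 265°.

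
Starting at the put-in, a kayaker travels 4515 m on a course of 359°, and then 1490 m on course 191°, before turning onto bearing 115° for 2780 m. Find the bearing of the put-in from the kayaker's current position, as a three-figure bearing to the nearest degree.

229°

Leg 1 (359°, 4515 m): east 4515 sin 359° = -78.80, north 4515 cos 359° = 4514.31
Leg 2 (191°, 1490 m): east 1490 sin 191° = -284.31, north 1490 cos 191° = -1462.62
Leg 3 (115°, 2780 m): east 2780 sin 115° = 2519.54, north 2780 cos 115° = -1174.88
Net displacement: 2156.43 east, 1876.81 north. Direction back to start is (-2156.43, -1876.81): bearing = atan2(-2156.43, -1876.81) mod 360° = 228.97° ≈ 229°.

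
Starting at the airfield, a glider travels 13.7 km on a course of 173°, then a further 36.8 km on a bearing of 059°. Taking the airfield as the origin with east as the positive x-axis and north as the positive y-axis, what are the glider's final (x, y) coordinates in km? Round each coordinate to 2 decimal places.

(33.21, 5.36)

Leg 1 (173°, 13.7 km): east 13.7 sin 173° = 1.67, north 13.7 cos 173° = -13.60
Leg 2 (059°, 36.8 km): east 36.8 sin 59° = 31.54, north 36.8 cos 59° = 18.95
Summing: 33.21 km east, 5.36 km north → (33.21, 5.36).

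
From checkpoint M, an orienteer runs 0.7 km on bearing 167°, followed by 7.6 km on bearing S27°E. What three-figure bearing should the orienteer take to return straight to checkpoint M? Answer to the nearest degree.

Leg 1 (167°, 0.7 km): east 0.7 sin 167° = 0.16, north 0.7 cos 167° = -0.68
Leg 2 (S27°E, 7.6 km): east 7.6 sin 153° = 3.45, north 7.6 cos 153° = -6.77
Net displacement: 3.61 east, -7.45 north. Direction back to start is (-3.61, 7.45): bearing = atan2(-3.61, 7.45) mod 360° = 334.17° ≈ 334°.

334°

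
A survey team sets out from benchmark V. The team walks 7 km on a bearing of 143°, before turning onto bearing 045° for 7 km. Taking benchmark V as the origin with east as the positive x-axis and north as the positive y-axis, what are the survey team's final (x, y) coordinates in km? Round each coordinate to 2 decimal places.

Leg 1 (143°, 7 km): east 7 sin 143° = 4.21, north 7 cos 143° = -5.59
Leg 2 (045°, 7 km): east 7 sin 45° = 4.95, north 7 cos 45° = 4.95
Summing: 9.16 km east, -0.64 km north → (9.16, -0.64).

(9.16, -0.64)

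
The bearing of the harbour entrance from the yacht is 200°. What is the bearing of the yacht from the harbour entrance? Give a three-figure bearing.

020°

Back-bearing = 200° − 180° = 020°.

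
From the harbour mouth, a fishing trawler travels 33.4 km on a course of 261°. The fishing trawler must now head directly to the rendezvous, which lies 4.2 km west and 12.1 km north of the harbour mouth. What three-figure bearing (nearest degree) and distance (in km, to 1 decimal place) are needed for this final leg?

059°, 33.6 km

Leg 1 (261°, 33.4 km): east 33.4 sin 261° = -32.99, north 33.4 cos 261° = -5.22
Current position: (-32.99, -5.22). Target: (-4.2, 12.1). Remaining: Δeast = 28.79, Δnorth = 17.32.
Bearing = atan2(28.79, 17.32) mod 360° = 58.96°; distance = √((28.79)² + (17.32)²) = 33.600 km.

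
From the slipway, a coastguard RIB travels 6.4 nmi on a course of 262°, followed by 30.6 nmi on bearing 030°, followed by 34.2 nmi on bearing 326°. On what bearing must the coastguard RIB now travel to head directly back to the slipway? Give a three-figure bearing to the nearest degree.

169°

Leg 1 (262°, 6.4 nmi): east 6.4 sin 262° = -6.34, north 6.4 cos 262° = -0.89
Leg 2 (030°, 30.6 nmi): east 30.6 sin 30° = 15.30, north 30.6 cos 30° = 26.50
Leg 3 (326°, 34.2 nmi): east 34.2 sin 326° = -19.12, north 34.2 cos 326° = 28.35
Net displacement: -10.16 east, 53.96 north. Direction back to start is (10.16, -53.96): bearing = atan2(10.16, -53.96) mod 360° = 169.34° ≈ 169°.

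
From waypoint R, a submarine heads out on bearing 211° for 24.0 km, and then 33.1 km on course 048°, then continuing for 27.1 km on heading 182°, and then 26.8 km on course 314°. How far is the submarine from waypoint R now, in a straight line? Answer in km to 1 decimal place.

Leg 1 (211°, 24.0 km): east 24.0 sin 211° = -12.36, north 24.0 cos 211° = -20.57
Leg 2 (048°, 33.1 km): east 33.1 sin 48° = 24.60, north 33.1 cos 48° = 22.15
Leg 3 (182°, 27.1 km): east 27.1 sin 182° = -0.95, north 27.1 cos 182° = -27.08
Leg 4 (314°, 26.8 km): east 26.8 sin 314° = -19.28, north 26.8 cos 314° = 18.62
Net: -7.99 east, -6.89 north. Distance = √((-7.99)² + (-6.89)²) = 10.548 km.

10.5 km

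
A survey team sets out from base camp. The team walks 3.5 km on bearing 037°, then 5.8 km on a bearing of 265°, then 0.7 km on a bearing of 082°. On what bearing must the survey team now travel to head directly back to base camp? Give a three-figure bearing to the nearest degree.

Leg 1 (037°, 3.5 km): east 3.5 sin 37° = 2.11, north 3.5 cos 37° = 2.80
Leg 2 (265°, 5.8 km): east 5.8 sin 265° = -5.78, north 5.8 cos 265° = -0.51
Leg 3 (082°, 0.7 km): east 0.7 sin 82° = 0.69, north 0.7 cos 82° = 0.10
Net displacement: -2.98 east, 2.39 north. Direction back to start is (2.98, -2.39): bearing = atan2(2.98, -2.39) mod 360° = 128.71° ≈ 129°.

129°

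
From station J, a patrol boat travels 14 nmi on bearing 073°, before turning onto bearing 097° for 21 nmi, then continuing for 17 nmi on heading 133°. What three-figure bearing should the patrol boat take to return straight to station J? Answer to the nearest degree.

282°

Leg 1 (073°, 14 nmi): east 14 sin 73° = 13.39, north 14 cos 73° = 4.09
Leg 2 (097°, 21 nmi): east 21 sin 97° = 20.84, north 21 cos 97° = -2.56
Leg 3 (133°, 17 nmi): east 17 sin 133° = 12.43, north 17 cos 133° = -11.59
Net displacement: 46.66 east, -10.06 north. Direction back to start is (-46.66, 10.06): bearing = atan2(-46.66, 10.06) mod 360° = 282.17° ≈ 282°.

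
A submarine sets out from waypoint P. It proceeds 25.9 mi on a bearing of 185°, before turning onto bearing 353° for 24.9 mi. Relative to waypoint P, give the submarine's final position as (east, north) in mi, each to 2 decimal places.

Leg 1 (185°, 25.9 mi): east 25.9 sin 185° = -2.26, north 25.9 cos 185° = -25.80
Leg 2 (353°, 24.9 mi): east 24.9 sin 353° = -3.03, north 24.9 cos 353° = 24.71
Summing: -5.29 mi east, -1.09 mi north → (-5.29, -1.09).

(-5.29, -1.09)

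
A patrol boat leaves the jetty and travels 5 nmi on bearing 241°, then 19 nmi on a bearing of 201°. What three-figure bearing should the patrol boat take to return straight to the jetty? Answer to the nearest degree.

Leg 1 (241°, 5 nmi): east 5 sin 241° = -4.37, north 5 cos 241° = -2.42
Leg 2 (201°, 19 nmi): east 19 sin 201° = -6.81, north 19 cos 201° = -17.74
Net displacement: -11.18 east, -20.16 north. Direction back to start is (11.18, 20.16): bearing = atan2(11.18, 20.16) mod 360° = 29.01° ≈ 029°.

029°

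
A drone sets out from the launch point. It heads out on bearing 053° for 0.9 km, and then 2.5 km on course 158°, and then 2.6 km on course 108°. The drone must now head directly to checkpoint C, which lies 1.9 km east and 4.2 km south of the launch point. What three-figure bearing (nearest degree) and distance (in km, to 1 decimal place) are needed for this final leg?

Leg 1 (053°, 0.9 km): east 0.9 sin 53° = 0.72, north 0.9 cos 53° = 0.54
Leg 2 (158°, 2.5 km): east 2.5 sin 158° = 0.94, north 2.5 cos 158° = -2.32
Leg 3 (108°, 2.6 km): east 2.6 sin 108° = 2.47, north 2.6 cos 108° = -0.80
Current position: (4.13, -2.58). Target: (1.9, -4.2). Remaining: Δeast = -2.23, Δnorth = -1.62.
Bearing = atan2(-2.23, -1.62) mod 360° = 233.98°; distance = √((-2.23)² + (-1.62)²) = 2.755 km.

234°, 2.8 km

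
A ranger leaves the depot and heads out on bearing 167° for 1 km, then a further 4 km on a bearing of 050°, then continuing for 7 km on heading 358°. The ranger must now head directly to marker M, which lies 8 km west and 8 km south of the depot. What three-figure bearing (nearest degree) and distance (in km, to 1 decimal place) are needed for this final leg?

214°, 19.9 km

Leg 1 (167°, 1 km): east 1 sin 167° = 0.22, north 1 cos 167° = -0.97
Leg 2 (050°, 4 km): east 4 sin 50° = 3.06, north 4 cos 50° = 2.57
Leg 3 (358°, 7 km): east 7 sin 358° = -0.24, north 7 cos 358° = 7.00
Current position: (3.04, 8.59). Target: (-8, -8). Remaining: Δeast = -11.04, Δnorth = -16.59.
Bearing = atan2(-11.04, -16.59) mod 360° = 213.65°; distance = √((-11.04)² + (-16.59)²) = 19.932 km.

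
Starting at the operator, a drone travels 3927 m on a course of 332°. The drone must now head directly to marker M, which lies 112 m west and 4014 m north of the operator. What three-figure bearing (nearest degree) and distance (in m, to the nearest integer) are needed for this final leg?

072°, 1816 m

Leg 1 (332°, 3927 m): east 3927 sin 332° = -1843.61, north 3927 cos 332° = 3467.34
Current position: (-1843.61, 3467.34). Target: (-112, 4014). Remaining: Δeast = 1731.61, Δnorth = 546.66.
Bearing = atan2(1731.61, 546.66) mod 360° = 72.48°; distance = √((1731.61)² + (546.66)²) = 1815.856 m.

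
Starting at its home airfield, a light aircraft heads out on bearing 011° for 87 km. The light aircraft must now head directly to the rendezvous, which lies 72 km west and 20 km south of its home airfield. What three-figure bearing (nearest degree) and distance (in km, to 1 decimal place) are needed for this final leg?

220°, 137.7 km

Leg 1 (011°, 87 km): east 87 sin 11° = 16.60, north 87 cos 11° = 85.40
Current position: (16.60, 85.40). Target: (-72, -20). Remaining: Δeast = -88.60, Δnorth = -105.40.
Bearing = atan2(-88.60, -105.40) mod 360° = 220.05°; distance = √((-88.60)² + (-105.40)²) = 137.694 km.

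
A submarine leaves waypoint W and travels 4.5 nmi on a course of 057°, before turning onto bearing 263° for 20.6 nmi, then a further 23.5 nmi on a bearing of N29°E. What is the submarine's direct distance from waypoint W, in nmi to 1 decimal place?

Leg 1 (057°, 4.5 nmi): east 4.5 sin 57° = 3.77, north 4.5 cos 57° = 2.45
Leg 2 (263°, 20.6 nmi): east 20.6 sin 263° = -20.45, north 20.6 cos 263° = -2.51
Leg 3 (N29°E, 23.5 nmi): east 23.5 sin 29° = 11.39, north 23.5 cos 29° = 20.55
Net: -5.28 east, 20.49 north. Distance = √((-5.28)² + (20.49)²) = 21.163 nmi.

21.2 nmi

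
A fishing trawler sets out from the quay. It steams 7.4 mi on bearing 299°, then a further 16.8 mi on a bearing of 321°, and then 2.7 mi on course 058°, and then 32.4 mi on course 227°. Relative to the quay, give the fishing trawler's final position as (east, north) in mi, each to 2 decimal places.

(-38.45, -4.02)

Leg 1 (299°, 7.4 mi): east 7.4 sin 299° = -6.47, north 7.4 cos 299° = 3.59
Leg 2 (321°, 16.8 mi): east 16.8 sin 321° = -10.57, north 16.8 cos 321° = 13.06
Leg 3 (058°, 2.7 mi): east 2.7 sin 58° = 2.29, north 2.7 cos 58° = 1.43
Leg 4 (227°, 32.4 mi): east 32.4 sin 227° = -23.70, north 32.4 cos 227° = -22.10
Summing: -38.45 mi east, -4.02 mi north → (-38.45, -4.02).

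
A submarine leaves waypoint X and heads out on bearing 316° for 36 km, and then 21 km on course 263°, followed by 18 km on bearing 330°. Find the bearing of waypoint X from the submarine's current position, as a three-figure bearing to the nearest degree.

125°

Leg 1 (316°, 36 km): east 36 sin 316° = -25.01, north 36 cos 316° = 25.90
Leg 2 (263°, 21 km): east 21 sin 263° = -20.84, north 21 cos 263° = -2.56
Leg 3 (330°, 18 km): east 18 sin 330° = -9.00, north 18 cos 330° = 15.59
Net displacement: -54.85 east, 38.93 north. Direction back to start is (54.85, -38.93): bearing = atan2(54.85, -38.93) mod 360° = 125.36° ≈ 125°.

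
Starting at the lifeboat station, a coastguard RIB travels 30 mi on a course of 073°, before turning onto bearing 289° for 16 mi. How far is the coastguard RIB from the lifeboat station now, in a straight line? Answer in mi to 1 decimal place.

19.5 mi

Leg 1 (073°, 30 mi): east 30 sin 73° = 28.69, north 30 cos 73° = 8.77
Leg 2 (289°, 16 mi): east 16 sin 289° = -15.13, north 16 cos 289° = 5.21
Net: 13.56 east, 13.98 north. Distance = √((13.56)² + (13.98)²) = 19.477 mi.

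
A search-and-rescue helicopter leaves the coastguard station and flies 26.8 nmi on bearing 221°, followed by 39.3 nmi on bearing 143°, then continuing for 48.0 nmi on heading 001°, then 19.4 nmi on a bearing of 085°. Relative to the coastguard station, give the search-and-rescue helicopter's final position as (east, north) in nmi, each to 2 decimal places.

Leg 1 (221°, 26.8 nmi): east 26.8 sin 221° = -17.58, north 26.8 cos 221° = -20.23
Leg 2 (143°, 39.3 nmi): east 39.3 sin 143° = 23.65, north 39.3 cos 143° = -31.39
Leg 3 (001°, 48.0 nmi): east 48.0 sin 1° = 0.84, north 48.0 cos 1° = 47.99
Leg 4 (085°, 19.4 nmi): east 19.4 sin 85° = 19.33, north 19.4 cos 85° = 1.69
Summing: 26.23 nmi east, -1.93 nmi north → (26.23, -1.93).

(26.23, -1.93)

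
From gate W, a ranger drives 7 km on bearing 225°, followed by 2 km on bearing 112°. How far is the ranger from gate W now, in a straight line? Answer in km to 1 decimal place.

6.5 km

Leg 1 (225°, 7 km): east 7 sin 225° = -4.95, north 7 cos 225° = -4.95
Leg 2 (112°, 2 km): east 2 sin 112° = 1.85, north 2 cos 112° = -0.75
Net: -3.10 east, -5.70 north. Distance = √((-3.10)² + (-5.70)²) = 6.485 km.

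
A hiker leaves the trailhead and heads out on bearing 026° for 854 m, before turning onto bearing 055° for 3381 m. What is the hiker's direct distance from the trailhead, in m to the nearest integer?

4149 m

Leg 1 (026°, 854 m): east 854 sin 26° = 374.37, north 854 cos 26° = 767.57
Leg 2 (055°, 3381 m): east 3381 sin 55° = 2769.55, north 3381 cos 55° = 1939.26
Net: 3143.92 east, 2706.83 north. Distance = √((3143.92)² + (2706.83)²) = 4148.637 m.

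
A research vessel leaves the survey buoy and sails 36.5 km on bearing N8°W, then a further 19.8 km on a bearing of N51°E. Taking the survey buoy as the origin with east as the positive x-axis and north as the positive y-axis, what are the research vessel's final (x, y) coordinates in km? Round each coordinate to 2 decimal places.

Leg 1 (N8°W, 36.5 km): east 36.5 sin 352° = -5.08, north 36.5 cos 352° = 36.14
Leg 2 (N51°E, 19.8 km): east 19.8 sin 51° = 15.39, north 19.8 cos 51° = 12.46
Summing: 10.31 km east, 48.61 km north → (10.31, 48.61).

(10.31, 48.61)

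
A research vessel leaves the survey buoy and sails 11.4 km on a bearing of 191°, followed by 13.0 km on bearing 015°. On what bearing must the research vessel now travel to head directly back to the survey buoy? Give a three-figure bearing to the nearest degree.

Leg 1 (191°, 11.4 km): east 11.4 sin 191° = -2.18, north 11.4 cos 191° = -11.19
Leg 2 (015°, 13.0 km): east 13.0 sin 15° = 3.36, north 13.0 cos 15° = 12.56
Net displacement: 1.19 east, 1.37 north. Direction back to start is (-1.19, -1.37): bearing = atan2(-1.19, -1.37) mod 360° = 221.04° ≈ 221°.

221°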